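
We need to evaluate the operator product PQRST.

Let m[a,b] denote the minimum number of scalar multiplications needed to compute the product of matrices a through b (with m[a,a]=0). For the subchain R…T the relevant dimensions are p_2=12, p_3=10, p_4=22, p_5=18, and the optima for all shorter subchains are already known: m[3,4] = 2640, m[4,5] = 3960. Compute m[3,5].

6120

m[3,5] = min over k∈[3,4] of m[3,k]+m[k+1,5]+p_{2}·p_k·p_{5}.
k=3: 0 + 3960 + 12·10·18 = 6120; k=4: 2640 + 0 + 12·22·18 = 7392.
Minimum: 6120 at k=3.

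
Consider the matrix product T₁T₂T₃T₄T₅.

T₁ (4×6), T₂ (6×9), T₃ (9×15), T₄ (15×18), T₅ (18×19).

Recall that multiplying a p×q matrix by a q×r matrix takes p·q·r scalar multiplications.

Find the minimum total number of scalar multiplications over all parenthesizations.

3204

Adjacent pairs: T₁T₂ = 4·6·9 = 216; T₂T₃ = 6·9·15 = 810; T₃T₄ = 9·15·18 = 2430; T₄T₅ = 15·18·19 = 5130.
Length 3: T₁..T₃: k=1: 0+810+4·6·15=1170; k=2: 216+0+4·9·15=756 → min 756 | T₂..T₄: k=2: 0+2430+6·9·18=3402; k=3: 810+0+6·15·18=2430 → min 2430 | T₃..T₅: k=3: 0+5130+9·15·19=7695; k=4: 2430+0+9·18·19=5508 → min 5508.
Length 4: T₁..T₄: k=1: 0+2430+4·6·18=2862; k=2: 216+2430+4·9·18=3294; k=3: 756+0+4·15·18=1836 → min 1836 | T₂..T₅: k=2: 0+5508+6·9·19=6534; k=3: 810+5130+6·15·19=7650; k=4: 2430+0+6·18·19=4482 → min 4482.
Length 5: T₁..T₅: k=1: 0+4482+4·6·19=4938; k=2: 216+5508+4·9·19=6408; k=3: 756+5130+4·15·19=7026; k=4: 1836+0+4·18·19=3204 → min 3204.
Optimal order: ((((T₁T₂)T₃)T₄)T₅) with cost 3204.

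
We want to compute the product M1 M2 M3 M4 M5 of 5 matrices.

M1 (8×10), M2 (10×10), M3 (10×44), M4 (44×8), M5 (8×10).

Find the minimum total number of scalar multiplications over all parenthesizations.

Adjacent pairs: M1M2 = 8·10·10 = 800; M2M3 = 10·10·44 = 4400; M3M4 = 10·44·8 = 3520; M4M5 = 44·8·10 = 3520.
Length 3: M1..M3: k=1: 0+4400+8·10·44=7920; k=2: 800+0+8·10·44=4320 → min 4320 | M2..M4: k=2: 0+3520+10·10·8=4320; k=3: 4400+0+10·44·8=7920 → min 4320 | M3..M5: k=3: 0+3520+10·44·10=7920; k=4: 3520+0+10·8·10=4320 → min 4320.
Length 4: M1..M4: k=1: 0+4320+8·10·8=4960; k=2: 800+3520+8·10·8=4960; k=3: 4320+0+8·44·8=7136 → min 4960 | M2..M5: k=2: 0+4320+10·10·10=5320; k=3: 4400+3520+10·44·10=12320; k=4: 4320+0+10·8·10=5120 → min 5120.
Length 5: M1..M5: k=1: 0+5120+8·10·10=5920; k=2: 800+4320+8·10·10=5920; k=3: 4320+3520+8·44·10=11360; k=4: 4960+0+8·8·10=5600 → min 5600.
Optimal order: ((M1 (M2 (M3 M4))) M5) with cost 5600.

5600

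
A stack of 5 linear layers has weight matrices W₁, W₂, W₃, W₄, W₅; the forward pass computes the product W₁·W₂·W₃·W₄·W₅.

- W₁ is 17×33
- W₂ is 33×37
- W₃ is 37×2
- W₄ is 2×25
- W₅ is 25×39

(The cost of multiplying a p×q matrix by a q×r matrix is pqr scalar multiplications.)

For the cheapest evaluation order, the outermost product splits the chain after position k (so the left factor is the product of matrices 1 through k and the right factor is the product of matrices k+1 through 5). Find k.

3

Adjacent pairs: W₁W₂ = 17·33·37 = 20757; W₂W₃ = 33·37·2 = 2442; W₃W₄ = 37·2·25 = 1850; W₄W₅ = 2·25·39 = 1950.
Length 3: W₁..W₃: k=1: 0+2442+17·33·2=3564; k=2: 20757+0+17·37·2=22015 → min 3564 | W₂..W₄: k=2: 0+1850+33·37·25=32375; k=3: 2442+0+33·2·25=4092 → min 4092 | W₃..W₅: k=3: 0+1950+37·2·39=4836; k=4: 1850+0+37·25·39=37925 → min 4836.
Length 4: W₁..W₄: k=1: 0+4092+17·33·25=18117; k=2: 20757+1850+17·37·25=38332; k=3: 3564+0+17·2·25=4414 → min 4414 | W₂..W₅: k=2: 0+4836+33·37·39=52455; k=3: 2442+1950+33·2·39=6966; k=4: 4092+0+33·25·39=36267 → min 6966.
Top-level splits: k=1: (W₁..W₁)·(W₂..W₅) → 0+6966+17·33·39 = 28845; k=2: (W₁..W₂)·(W₃..W₅) → 20757+4836+17·37·39 = 50124; k=3: (W₁..W₃)·(W₄..W₅) → 3564+1950+17·2·39 = 6840; k=4: (W₁..W₄)·(W₅..W₅) → 4414+0+17·25·39 = 20989.
Best split is after W₃, i.e. k = 3.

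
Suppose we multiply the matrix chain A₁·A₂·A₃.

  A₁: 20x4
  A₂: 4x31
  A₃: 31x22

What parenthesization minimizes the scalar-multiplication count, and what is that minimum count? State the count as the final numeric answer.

(A₁·(A₂·A₃)): cost 4488.
((A₁·A₂)·A₃): cost 16120.
Optimal: (A₁·(A₂·A₃)) with cost 4488.

4488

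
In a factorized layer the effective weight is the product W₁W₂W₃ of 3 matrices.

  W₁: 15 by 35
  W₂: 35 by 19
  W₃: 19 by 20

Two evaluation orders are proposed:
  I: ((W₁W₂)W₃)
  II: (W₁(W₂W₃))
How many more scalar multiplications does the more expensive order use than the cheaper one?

8125

Order I = ((W₁W₂)W₃): (W₁W₂): 15×35 by 35×19 → 15×19, cost 15·35·19 = 9975; ((W₁W₂)W₃): 15×19 by 19×20 → 15×20, cost 15·19·20 = 5700; cumulative 15675. Total 15675.
Order II = (W₁(W₂W₃)): (W₂W₃): 35×19 by 19×20 → 35×20, cost 35·19·20 = 13300; (W₁(W₂W₃)): 15×35 by 35×20 → 15×20, cost 15·35·20 = 10500; cumulative 23800. Total 23800.
Difference: |15675 − 23800| = 8125.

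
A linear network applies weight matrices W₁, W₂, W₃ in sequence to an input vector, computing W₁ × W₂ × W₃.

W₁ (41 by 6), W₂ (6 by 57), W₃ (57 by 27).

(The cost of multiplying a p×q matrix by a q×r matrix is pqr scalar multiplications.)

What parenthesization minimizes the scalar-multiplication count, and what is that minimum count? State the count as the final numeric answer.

(W₁ × (W₂ × W₃)): cost 15876.
((W₁ × W₂) × W₃): cost 77121.
Optimal: (W₁ × (W₂ × W₃)) with cost 15876.

15876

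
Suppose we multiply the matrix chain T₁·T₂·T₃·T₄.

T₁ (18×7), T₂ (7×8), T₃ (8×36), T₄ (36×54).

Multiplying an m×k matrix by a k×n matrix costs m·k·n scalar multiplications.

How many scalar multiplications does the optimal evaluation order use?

22428

Adjacent pairs: T₁T₂ = 18·7·8 = 1008; T₂T₃ = 7·8·36 = 2016; T₃T₄ = 8·36·54 = 15552.
Length 3: T₁..T₃: k=1: 0+2016+18·7·36=6552; k=2: 1008+0+18·8·36=6192 → min 6192 | T₂..T₄: k=2: 0+15552+7·8·54=18576; k=3: 2016+0+7·36·54=15624 → min 15624.
Length 4: T₁..T₄: k=1: 0+15624+18·7·54=22428; k=2: 1008+15552+18·8·54=24336; k=3: 6192+0+18·36·54=41184 → min 22428.
Optimal order: (T₁·((T₂·T₃)·T₄)) with cost 22428.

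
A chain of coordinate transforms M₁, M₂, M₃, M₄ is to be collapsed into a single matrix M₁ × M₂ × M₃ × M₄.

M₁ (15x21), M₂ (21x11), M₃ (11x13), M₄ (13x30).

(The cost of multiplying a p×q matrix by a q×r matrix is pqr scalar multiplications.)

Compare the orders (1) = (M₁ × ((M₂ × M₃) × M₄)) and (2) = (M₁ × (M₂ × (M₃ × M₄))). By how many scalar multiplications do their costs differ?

27

Order (1) = (M₁ × ((M₂ × M₃) × M₄)): (M₂ × M₃): 21×11 by 11×13 → 21×13, cost 21·11·13 = 3003; ((M₂ × M₃) × M₄): 21×13 by 13×30 → 21×30, cost 21·13·30 = 8190; cumulative 11193; (M₁ × ((M₂ × M₃) × M₄)): 15×21 by 21×30 → 15×30, cost 15·21·30 = 9450; cumulative 20643. Total 20643.
Order (2) = (M₁ × (M₂ × (M₃ × M₄))): (M₃ × M₄): 11×13 by 13×30 → 11×30, cost 11·13·30 = 4290; (M₂ × (M₃ × M₄)): 21×11 by 11×30 → 21×30, cost 21·11·30 = 6930; cumulative 11220; (M₁ × (M₂ × (M₃ × M₄))): 15×21 by 21×30 → 15×30, cost 15·21·30 = 9450; cumulative 20670. Total 20670.
Difference: |20643 − 20670| = 27.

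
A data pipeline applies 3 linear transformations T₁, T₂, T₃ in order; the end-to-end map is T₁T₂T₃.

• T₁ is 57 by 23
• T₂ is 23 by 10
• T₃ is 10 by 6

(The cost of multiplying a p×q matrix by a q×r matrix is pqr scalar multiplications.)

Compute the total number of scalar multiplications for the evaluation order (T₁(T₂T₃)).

(T₂T₃): 23×10 by 10×6 → 23×6, cost 23·10·6 = 1380
(T₁(T₂T₃)): 57×23 by 23×6 → 57×6, cost 57·23·6 = 7866; cumulative 9246
Total: 9246 scalar multiplications.

9246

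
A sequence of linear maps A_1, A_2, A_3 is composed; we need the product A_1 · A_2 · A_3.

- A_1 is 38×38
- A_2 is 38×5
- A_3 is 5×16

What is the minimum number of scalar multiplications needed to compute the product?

Order (A_1 · (A_2 · A_3)): (A_2 · A_3): 38×5 by 5×16 → 38×16, cost 38·5·16 = 3040; (A_1 · (A_2 · A_3)): 38×38 by 38×16 → 38×16, cost 38·38·16 = 23104; cumulative 26144. Total 26144.
Order ((A_1 · A_2) · A_3): (A_1 · A_2): 38×38 by 38×5 → 38×5, cost 38·38·5 = 7220; ((A_1 · A_2) · A_3): 38×5 by 5×16 → 38×16, cost 38·5·16 = 3040; cumulative 10260. Total 10260.
Minimum: 10260.

10260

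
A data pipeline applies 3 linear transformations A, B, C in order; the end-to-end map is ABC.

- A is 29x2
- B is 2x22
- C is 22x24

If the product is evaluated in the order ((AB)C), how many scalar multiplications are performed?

16588

(AB): 29×2 by 2×22 → 29×22, cost 29·2·22 = 1276
((AB)C): 29×22 by 22×24 → 29×24, cost 29·22·24 = 15312; cumulative 16588
Total: 16588 scalar multiplications.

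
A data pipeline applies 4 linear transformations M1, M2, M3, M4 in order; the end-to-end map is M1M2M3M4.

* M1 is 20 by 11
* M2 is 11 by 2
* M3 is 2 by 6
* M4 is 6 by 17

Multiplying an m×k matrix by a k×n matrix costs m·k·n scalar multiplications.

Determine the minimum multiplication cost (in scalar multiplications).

Adjacent pairs: M1M2 = 20·11·2 = 440; M2M3 = 11·2·6 = 132; M3M4 = 2·6·17 = 204.
Length 3: M1..M3: k=1: 0+132+20·11·6=1452; k=2: 440+0+20·2·6=680 → min 680 | M2..M4: k=2: 0+204+11·2·17=578; k=3: 132+0+11·6·17=1254 → min 578.
Length 4: M1..M4: k=1: 0+578+20·11·17=4318; k=2: 440+204+20·2·17=1324; k=3: 680+0+20·6·17=2720 → min 1324.
Optimal order: ((M1M2)(M3M4)) with cost 1324.

1324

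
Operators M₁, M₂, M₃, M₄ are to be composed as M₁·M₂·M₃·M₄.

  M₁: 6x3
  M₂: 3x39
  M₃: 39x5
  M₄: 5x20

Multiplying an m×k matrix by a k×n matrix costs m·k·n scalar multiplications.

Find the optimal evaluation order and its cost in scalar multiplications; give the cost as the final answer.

1245

Adjacent pairs: M₁M₂ = 6·3·39 = 702; M₂M₃ = 3·39·5 = 585; M₃M₄ = 39·5·20 = 3900.
Length 3: M₁..M₃: k=1: 0+585+6·3·5=675; k=2: 702+0+6·39·5=1872 → min 675 | M₂..M₄: k=2: 0+3900+3·39·20=6240; k=3: 585+0+3·5·20=885 → min 885.
Length 4: M₁..M₄: k=1: 0+885+6·3·20=1245; k=2: 702+3900+6·39·20=9282; k=3: 675+0+6·5·20=1275 → min 1245.
Optimal parenthesization: (M₁·((M₂·M₃)·M₄)) with cost 1245.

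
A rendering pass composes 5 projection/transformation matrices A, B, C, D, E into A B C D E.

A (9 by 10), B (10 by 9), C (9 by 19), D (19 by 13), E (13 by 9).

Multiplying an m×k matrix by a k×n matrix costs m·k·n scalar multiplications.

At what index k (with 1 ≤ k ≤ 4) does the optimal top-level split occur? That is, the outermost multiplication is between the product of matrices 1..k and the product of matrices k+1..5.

Adjacent pairs: AB = 9·10·9 = 810; BC = 10·9·19 = 1710; CD = 9·19·13 = 2223; DE = 19·13·9 = 2223.
Length 3: A..C: k=1: 0+1710+9·10·19=3420; k=2: 810+0+9·9·19=2349 → min 2349 | B..D: k=2: 0+2223+10·9·13=3393; k=3: 1710+0+10·19·13=4180 → min 3393 | C..E: k=3: 0+2223+9·19·9=3762; k=4: 2223+0+9·13·9=3276 → min 3276.
Length 4: A..D: k=1: 0+3393+9·10·13=4563; k=2: 810+2223+9·9·13=4086; k=3: 2349+0+9·19·13=4572 → min 4086 | B..E: k=2: 0+3276+10·9·9=4086; k=3: 1710+2223+10·19·9=5643; k=4: 3393+0+10·13·9=4563 → min 4086.
Top-level splits: k=1: (A..A)·(B..E) → 0+4086+9·10·9 = 4896; k=2: (A..B)·(C..E) → 810+3276+9·9·9 = 4815; k=3: (A..C)·(D..E) → 2349+2223+9·19·9 = 6111; k=4: (A..D)·(E..E) → 4086+0+9·13·9 = 5139.
Best split is after B, i.e. k = 2.

2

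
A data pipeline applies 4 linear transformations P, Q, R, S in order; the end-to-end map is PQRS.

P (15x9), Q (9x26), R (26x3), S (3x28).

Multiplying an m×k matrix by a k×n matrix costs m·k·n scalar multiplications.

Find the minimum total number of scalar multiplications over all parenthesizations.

Adjacent pairs: PQ = 15·9·26 = 3510; QR = 9·26·3 = 702; RS = 26·3·28 = 2184.
Length 3: P..R: k=1: 0+702+15·9·3=1107; k=2: 3510+0+15·26·3=4680 → min 1107 | Q..S: k=2: 0+2184+9·26·28=8736; k=3: 702+0+9·3·28=1458 → min 1458.
Length 4: P..S: k=1: 0+1458+15·9·28=5238; k=2: 3510+2184+15·26·28=16614; k=3: 1107+0+15·3·28=2367 → min 2367.
Optimal order: ((P(QR))S) with cost 2367.

2367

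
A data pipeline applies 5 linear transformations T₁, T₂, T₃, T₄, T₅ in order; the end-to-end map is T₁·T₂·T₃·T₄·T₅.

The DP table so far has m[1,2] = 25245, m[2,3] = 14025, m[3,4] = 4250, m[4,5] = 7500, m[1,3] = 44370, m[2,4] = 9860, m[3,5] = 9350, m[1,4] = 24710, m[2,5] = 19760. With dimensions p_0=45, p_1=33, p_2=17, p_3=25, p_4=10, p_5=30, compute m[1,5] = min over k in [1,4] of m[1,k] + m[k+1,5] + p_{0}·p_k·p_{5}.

38210

m[1,5] = min over k∈[1,4] of m[1,k]+m[k+1,5]+p_{0}·p_k·p_{5}.
k=1: 0 + 19760 + 45·33·30 = 64310; k=2: 25245 + 9350 + 45·17·30 = 57545; k=3: 44370 + 7500 + 45·25·30 = 85620; k=4: 24710 + 0 + 45·10·30 = 38210.
Minimum: 38210 at k=4.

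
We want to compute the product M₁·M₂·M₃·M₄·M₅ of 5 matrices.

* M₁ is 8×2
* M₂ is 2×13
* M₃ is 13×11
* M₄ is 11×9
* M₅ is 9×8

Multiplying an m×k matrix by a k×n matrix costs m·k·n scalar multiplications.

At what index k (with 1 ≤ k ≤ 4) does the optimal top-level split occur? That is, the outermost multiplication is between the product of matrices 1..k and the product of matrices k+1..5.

1

Adjacent pairs: M₁M₂ = 8·2·13 = 208; M₂M₃ = 2·13·11 = 286; M₃M₄ = 13·11·9 = 1287; M₄M₅ = 11·9·8 = 792.
Length 3: M₁..M₃: k=1: 0+286+8·2·11=462; k=2: 208+0+8·13·11=1352 → min 462 | M₂..M₄: k=2: 0+1287+2·13·9=1521; k=3: 286+0+2·11·9=484 → min 484 | M₃..M₅: k=3: 0+792+13·11·8=1936; k=4: 1287+0+13·9·8=2223 → min 1936.
Length 4: M₁..M₄: k=1: 0+484+8·2·9=628; k=2: 208+1287+8·13·9=2431; k=3: 462+0+8·11·9=1254 → min 628 | M₂..M₅: k=2: 0+1936+2·13·8=2144; k=3: 286+792+2·11·8=1254; k=4: 484+0+2·9·8=628 → min 628.
Top-level splits: k=1: (M₁..M₁)·(M₂..M₅) → 0+628+8·2·8 = 756; k=2: (M₁..M₂)·(M₃..M₅) → 208+1936+8·13·8 = 2976; k=3: (M₁..M₃)·(M₄..M₅) → 462+792+8·11·8 = 1958; k=4: (M₁..M₄)·(M₅..M₅) → 628+0+8·9·8 = 1204.
Best split is after M₁, i.e. k = 1.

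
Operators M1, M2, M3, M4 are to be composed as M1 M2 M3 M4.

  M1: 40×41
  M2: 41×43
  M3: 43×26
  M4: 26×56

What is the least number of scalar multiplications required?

Adjacent pairs: M1M2 = 40·41·43 = 70520; M2M3 = 41·43·26 = 45838; M3M4 = 43·26·56 = 62608.
Length 3: M1..M3: k=1: 0+45838+40·41·26=88478; k=2: 70520+0+40·43·26=115240 → min 88478 | M2..M4: k=2: 0+62608+41·43·56=161336; k=3: 45838+0+41·26·56=105534 → min 105534.
Length 4: M1..M4: k=1: 0+105534+40·41·56=197374; k=2: 70520+62608+40·43·56=229448; k=3: 88478+0+40·26·56=146718 → min 146718.
Optimal order: ((M1 (M2 M3)) M4) with cost 146718.

146718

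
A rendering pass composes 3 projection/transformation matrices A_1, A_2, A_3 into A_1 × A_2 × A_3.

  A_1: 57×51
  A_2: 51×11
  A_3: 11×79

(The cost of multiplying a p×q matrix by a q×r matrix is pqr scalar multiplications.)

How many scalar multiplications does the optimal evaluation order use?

81510

Order (A_1 × (A_2 × A_3)): (A_2 × A_3): 51×11 by 11×79 → 51×79, cost 51·11·79 = 44319; (A_1 × (A_2 × A_3)): 57×51 by 51×79 → 57×79, cost 57·51·79 = 229653; cumulative 273972. Total 273972.
Order ((A_1 × A_2) × A_3): (A_1 × A_2): 57×51 by 51×11 → 57×11, cost 57·51·11 = 31977; ((A_1 × A_2) × A_3): 57×11 by 11×79 → 57×79, cost 57·11·79 = 49533; cumulative 81510. Total 81510.
Minimum: 81510.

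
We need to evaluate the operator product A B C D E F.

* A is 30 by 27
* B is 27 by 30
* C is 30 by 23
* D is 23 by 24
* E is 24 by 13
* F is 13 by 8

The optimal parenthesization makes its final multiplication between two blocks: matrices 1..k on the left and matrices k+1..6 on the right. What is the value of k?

1

Adjacent pairs: AB = 30·27·30 = 24300; BC = 27·30·23 = 18630; CD = 30·23·24 = 16560; DE = 23·24·13 = 7176; EF = 24·13·8 = 2496.
Length 3: A..C: k=1: 0+18630+30·27·23=37260; k=2: 24300+0+30·30·23=45000 → min 37260 | B..D: k=2: 0+16560+27·30·24=36000; k=3: 18630+0+27·23·24=33534 → min 33534 | C..E: k=3: 0+7176+30·23·13=16146; k=4: 16560+0+30·24·13=25920 → min 16146 | D..F: k=4: 0+2496+23·24·8=6912; k=5: 7176+0+23·13·8=9568 → min 6912.
Length 4: A..D: k=1: 0+33534+30·27·24=52974; k=2: 24300+16560+30·30·24=62460; k=3: 37260+0+30·23·24=53820 → min 52974 | B..E: k=2: 0+16146+27·30·13=26676; k=3: 18630+7176+27·23·13=33879; k=4: 33534+0+27·24·13=41958 → min 26676 | C..F: k=3: 0+6912+30·23·8=12432; k=4: 16560+2496+30·24·8=24816; k=5: 16146+0+30·13·8=19266 → min 12432.
Length 5: A..E: k=1: 0+26676+30·27·13=37206; k=2: 24300+16146+30·30·13=52146; k=3: 37260+7176+30·23·13=53406; k=4: 52974+0+30·24·13=62334 → min 37206 | B..F: k=2: 0+12432+27·30·8=18912; k=3: 18630+6912+27·23·8=30510; k=4: 33534+2496+27·24·8=41214; k=5: 26676+0+27·13·8=29484 → min 18912.
Top-level splits: k=1: (A..A)·(B..F) → 0+18912+30·27·8 = 25392; k=2: (A..B)·(C..F) → 24300+12432+30·30·8 = 43932; k=3: (A..C)·(D..F) → 37260+6912+30·23·8 = 49692; k=4: (A..D)·(E..F) → 52974+2496+30·24·8 = 61230; k=5: (A..E)·(F..F) → 37206+0+30·13·8 = 40326.
Best split is after A, i.e. k = 1.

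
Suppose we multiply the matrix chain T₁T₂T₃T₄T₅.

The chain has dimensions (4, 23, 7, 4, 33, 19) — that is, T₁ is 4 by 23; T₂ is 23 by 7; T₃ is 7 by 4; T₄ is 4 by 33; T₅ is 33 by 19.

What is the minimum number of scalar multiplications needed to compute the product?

Adjacent pairs: T₁T₂ = 4·23·7 = 644; T₂T₃ = 23·7·4 = 644; T₃T₄ = 7·4·33 = 924; T₄T₅ = 4·33·19 = 2508.
Length 3: T₁..T₃: k=1: 0+644+4·23·4=1012; k=2: 644+0+4·7·4=756 → min 756 | T₂..T₄: k=2: 0+924+23·7·33=6237; k=3: 644+0+23·4·33=3680 → min 3680 | T₃..T₅: k=3: 0+2508+7·4·19=3040; k=4: 924+0+7·33·19=5313 → min 3040.
Length 4: T₁..T₄: k=1: 0+3680+4·23·33=6716; k=2: 644+924+4·7·33=2492; k=3: 756+0+4·4·33=1284 → min 1284 | T₂..T₅: k=2: 0+3040+23·7·19=6099; k=3: 644+2508+23·4·19=4900; k=4: 3680+0+23·33·19=18101 → min 4900.
Length 5: T₁..T₅: k=1: 0+4900+4·23·19=6648; k=2: 644+3040+4·7·19=4216; k=3: 756+2508+4·4·19=3568; k=4: 1284+0+4·33·19=3792 → min 3568.
Optimal order: (((T₁T₂)T₃)(T₄T₅)) with cost 3568.

3568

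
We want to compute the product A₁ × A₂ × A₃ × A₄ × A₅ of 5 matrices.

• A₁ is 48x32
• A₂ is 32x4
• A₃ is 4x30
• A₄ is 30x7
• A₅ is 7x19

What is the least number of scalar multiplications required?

Adjacent pairs: A₁A₂ = 48·32·4 = 6144; A₂A₃ = 32·4·30 = 3840; A₃A₄ = 4·30·7 = 840; A₄A₅ = 30·7·19 = 3990.
Length 3: A₁..A₃: k=1: 0+3840+48·32·30=49920; k=2: 6144+0+48·4·30=11904 → min 11904 | A₂..A₄: k=2: 0+840+32·4·7=1736; k=3: 3840+0+32·30·7=10560 → min 1736 | A₃..A₅: k=3: 0+3990+4·30·19=6270; k=4: 840+0+4·7·19=1372 → min 1372.
Length 4: A₁..A₄: k=1: 0+1736+48·32·7=12488; k=2: 6144+840+48·4·7=8328; k=3: 11904+0+48·30·7=21984 → min 8328 | A₂..A₅: k=2: 0+1372+32·4·19=3804; k=3: 3840+3990+32·30·19=26070; k=4: 1736+0+32·7·19=5992 → min 3804.
Length 5: A₁..A₅: k=1: 0+3804+48·32·19=32988; k=2: 6144+1372+48·4·19=11164; k=3: 11904+3990+48·30·19=43254; k=4: 8328+0+48·7·19=14712 → min 11164.
Optimal order: ((A₁ × A₂) × ((A₃ × A₄) × A₅)) with cost 11164.

11164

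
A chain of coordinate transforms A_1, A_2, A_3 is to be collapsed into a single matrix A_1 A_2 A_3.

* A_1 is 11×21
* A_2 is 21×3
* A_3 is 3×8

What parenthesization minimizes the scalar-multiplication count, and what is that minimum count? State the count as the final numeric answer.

957

(A_1 (A_2 A_3)): cost 2352.
((A_1 A_2) A_3): cost 957.
Optimal: ((A_1 A_2) A_3) with cost 957.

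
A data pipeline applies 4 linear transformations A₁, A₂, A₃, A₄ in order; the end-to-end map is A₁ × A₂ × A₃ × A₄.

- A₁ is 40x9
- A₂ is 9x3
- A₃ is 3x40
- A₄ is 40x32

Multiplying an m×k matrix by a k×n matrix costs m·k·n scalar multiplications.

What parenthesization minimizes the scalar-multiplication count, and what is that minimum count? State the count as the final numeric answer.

8760

Adjacent pairs: A₁A₂ = 40·9·3 = 1080; A₂A₃ = 9·3·40 = 1080; A₃A₄ = 3·40·32 = 3840.
Length 3: A₁..A₃: k=1: 0+1080+40·9·40=15480; k=2: 1080+0+40·3·40=5880 → min 5880 | A₂..A₄: k=2: 0+3840+9·3·32=4704; k=3: 1080+0+9·40·32=12600 → min 4704.
Length 4: A₁..A₄: k=1: 0+4704+40·9·32=16224; k=2: 1080+3840+40·3·32=8760; k=3: 5880+0+40·40·32=57080 → min 8760.
Optimal parenthesization: ((A₁ × A₂) × (A₃ × A₄)) with cost 8760.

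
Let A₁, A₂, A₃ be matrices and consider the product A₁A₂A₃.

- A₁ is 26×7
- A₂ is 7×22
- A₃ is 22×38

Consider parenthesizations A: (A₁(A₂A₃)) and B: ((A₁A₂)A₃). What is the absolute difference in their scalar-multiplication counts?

Order A = (A₁(A₂A₃)): (A₂A₃): 7×22 by 22×38 → 7×38, cost 7·22·38 = 5852; (A₁(A₂A₃)): 26×7 by 7×38 → 26×38, cost 26·7·38 = 6916; cumulative 12768. Total 12768.
Order B = ((A₁A₂)A₃): (A₁A₂): 26×7 by 7×22 → 26×22, cost 26·7·22 = 4004; ((A₁A₂)A₃): 26×22 by 22×38 → 26×38, cost 26·22·38 = 21736; cumulative 25740. Total 25740.
Difference: |12768 − 25740| = 12972.

12972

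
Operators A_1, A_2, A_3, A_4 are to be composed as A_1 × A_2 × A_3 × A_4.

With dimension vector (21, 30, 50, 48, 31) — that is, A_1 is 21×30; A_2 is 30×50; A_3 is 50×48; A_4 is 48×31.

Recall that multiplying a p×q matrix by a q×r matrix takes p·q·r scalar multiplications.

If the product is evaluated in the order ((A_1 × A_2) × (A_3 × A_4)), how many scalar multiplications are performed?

138450

(A_1 × A_2): 21×30 by 30×50 → 21×50, cost 21·30·50 = 31500
(A_3 × A_4): 50×48 by 48×31 → 50×31, cost 50·48·31 = 74400
((A_1 × A_2) × (A_3 × A_4)): 21×50 by 50×31 → 21×31, cost 21·50·31 = 32550; cumulative 138450
Total: 138450 scalar multiplications.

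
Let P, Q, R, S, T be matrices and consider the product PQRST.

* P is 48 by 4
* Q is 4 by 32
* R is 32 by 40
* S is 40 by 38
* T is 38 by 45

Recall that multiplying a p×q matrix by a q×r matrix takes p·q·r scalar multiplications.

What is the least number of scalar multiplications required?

26680

Adjacent pairs: PQ = 48·4·32 = 6144; QR = 4·32·40 = 5120; RS = 32·40·38 = 48640; ST = 40·38·45 = 68400.
Length 3: P..R: k=1: 0+5120+48·4·40=12800; k=2: 6144+0+48·32·40=67584 → min 12800 | Q..S: k=2: 0+48640+4·32·38=53504; k=3: 5120+0+4·40·38=11200 → min 11200 | R..T: k=3: 0+68400+32·40·45=126000; k=4: 48640+0+32·38·45=103360 → min 103360.
Length 4: P..S: k=1: 0+11200+48·4·38=18496; k=2: 6144+48640+48·32·38=113152; k=3: 12800+0+48·40·38=85760 → min 18496 | Q..T: k=2: 0+103360+4·32·45=109120; k=3: 5120+68400+4·40·45=80720; k=4: 11200+0+4·38·45=18040 → min 18040.
Length 5: P..T: k=1: 0+18040+48·4·45=26680; k=2: 6144+103360+48·32·45=178624; k=3: 12800+68400+48·40·45=167600; k=4: 18496+0+48·38·45=100576 → min 26680.
Optimal order: (P(((QR)S)T)) with cost 26680.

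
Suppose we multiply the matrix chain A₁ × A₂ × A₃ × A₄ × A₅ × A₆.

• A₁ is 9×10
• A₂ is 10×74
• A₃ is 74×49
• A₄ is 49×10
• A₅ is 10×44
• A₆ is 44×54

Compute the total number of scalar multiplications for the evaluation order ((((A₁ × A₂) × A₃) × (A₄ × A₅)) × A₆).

(A₁ × A₂): 9×10 by 10×74 → 9×74, cost 9·10·74 = 6660
((A₁ × A₂) × A₃): 9×74 by 74×49 → 9×49, cost 9·74·49 = 32634; cumulative 39294
(A₄ × A₅): 49×10 by 10×44 → 49×44, cost 49·10·44 = 21560
(((A₁ × A₂) × A₃) × (A₄ × A₅)): 9×49 by 49×44 → 9×44, cost 9·49·44 = 19404; cumulative 80258
((((A₁ × A₂) × A₃) × (A₄ × A₅)) × A₆): 9×44 by 44×54 → 9×54, cost 9·44·54 = 21384; cumulative 101642
Total: 101642 scalar multiplications.

101642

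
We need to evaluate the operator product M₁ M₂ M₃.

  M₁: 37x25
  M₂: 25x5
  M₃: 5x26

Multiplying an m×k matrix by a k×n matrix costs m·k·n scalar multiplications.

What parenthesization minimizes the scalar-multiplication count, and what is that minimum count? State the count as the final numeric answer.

(M₁ (M₂ M₃)): cost 27300.
((M₁ M₂) M₃): cost 9435.
Optimal: ((M₁ M₂) M₃) with cost 9435.

9435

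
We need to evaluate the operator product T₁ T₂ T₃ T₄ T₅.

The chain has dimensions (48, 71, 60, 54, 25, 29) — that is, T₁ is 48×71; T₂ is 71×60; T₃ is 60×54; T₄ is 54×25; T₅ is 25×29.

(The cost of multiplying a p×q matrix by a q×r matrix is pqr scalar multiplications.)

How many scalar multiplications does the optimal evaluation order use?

307500

Adjacent pairs: T₁T₂ = 48·71·60 = 204480; T₂T₃ = 71·60·54 = 230040; T₃T₄ = 60·54·25 = 81000; T₄T₅ = 54·25·29 = 39150.
Length 3: T₁..T₃: k=1: 0+230040+48·71·54=414072; k=2: 204480+0+48·60·54=360000 → min 360000 | T₂..T₄: k=2: 0+81000+71·60·25=187500; k=3: 230040+0+71·54·25=325890 → min 187500 | T₃..T₅: k=3: 0+39150+60·54·29=133110; k=4: 81000+0+60·25·29=124500 → min 124500.
Length 4: T₁..T₄: k=1: 0+187500+48·71·25=272700; k=2: 204480+81000+48·60·25=357480; k=3: 360000+0+48·54·25=424800 → min 272700 | T₂..T₅: k=2: 0+124500+71·60·29=248040; k=3: 230040+39150+71·54·29=380376; k=4: 187500+0+71·25·29=238975 → min 238975.
Length 5: T₁..T₅: k=1: 0+238975+48·71·29=337807; k=2: 204480+124500+48·60·29=412500; k=3: 360000+39150+48·54·29=474318; k=4: 272700+0+48·25·29=307500 → min 307500.
Optimal order: ((T₁ (T₂ (T₃ T₄))) T₅) with cost 307500.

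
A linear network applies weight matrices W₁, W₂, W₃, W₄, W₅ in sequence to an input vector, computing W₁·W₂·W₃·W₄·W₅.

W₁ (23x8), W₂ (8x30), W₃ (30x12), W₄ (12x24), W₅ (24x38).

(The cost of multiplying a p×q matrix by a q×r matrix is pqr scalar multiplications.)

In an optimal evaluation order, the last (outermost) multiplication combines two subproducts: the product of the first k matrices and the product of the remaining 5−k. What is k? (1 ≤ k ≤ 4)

1

Adjacent pairs: W₁W₂ = 23·8·30 = 5520; W₂W₃ = 8·30·12 = 2880; W₃W₄ = 30·12·24 = 8640; W₄W₅ = 12·24·38 = 10944.
Length 3: W₁..W₃: k=1: 0+2880+23·8·12=5088; k=2: 5520+0+23·30·12=13800 → min 5088 | W₂..W₄: k=2: 0+8640+8·30·24=14400; k=3: 2880+0+8·12·24=5184 → min 5184 | W₃..W₅: k=3: 0+10944+30·12·38=24624; k=4: 8640+0+30·24·38=36000 → min 24624.
Length 4: W₁..W₄: k=1: 0+5184+23·8·24=9600; k=2: 5520+8640+23·30·24=30720; k=3: 5088+0+23·12·24=11712 → min 9600 | W₂..W₅: k=2: 0+24624+8·30·38=33744; k=3: 2880+10944+8·12·38=17472; k=4: 5184+0+8·24·38=12480 → min 12480.
Top-level splits: k=1: (W₁..W₁)·(W₂..W₅) → 0+12480+23·8·38 = 19472; k=2: (W₁..W₂)·(W₃..W₅) → 5520+24624+23·30·38 = 56364; k=3: (W₁..W₃)·(W₄..W₅) → 5088+10944+23·12·38 = 26520; k=4: (W₁..W₄)·(W₅..W₅) → 9600+0+23·24·38 = 30576.
Best split is after W₁, i.e. k = 1.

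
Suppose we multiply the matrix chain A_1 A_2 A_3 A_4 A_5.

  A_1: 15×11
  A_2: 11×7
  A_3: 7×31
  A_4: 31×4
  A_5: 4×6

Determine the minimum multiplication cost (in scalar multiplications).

2196

Adjacent pairs: A_1A_2 = 15·11·7 = 1155; A_2A_3 = 11·7·31 = 2387; A_3A_4 = 7·31·4 = 868; A_4A_5 = 31·4·6 = 744.
Length 3: A_1..A_3: k=1: 0+2387+15·11·31=7502; k=2: 1155+0+15·7·31=4410 → min 4410 | A_2..A_4: k=2: 0+868+11·7·4=1176; k=3: 2387+0+11·31·4=3751 → min 1176 | A_3..A_5: k=3: 0+744+7·31·6=2046; k=4: 868+0+7·4·6=1036 → min 1036.
Length 4: A_1..A_4: k=1: 0+1176+15·11·4=1836; k=2: 1155+868+15·7·4=2443; k=3: 4410+0+15·31·4=6270 → min 1836 | A_2..A_5: k=2: 0+1036+11·7·6=1498; k=3: 2387+744+11·31·6=5177; k=4: 1176+0+11·4·6=1440 → min 1440.
Length 5: A_1..A_5: k=1: 0+1440+15·11·6=2430; k=2: 1155+1036+15·7·6=2821; k=3: 4410+744+15·31·6=7944; k=4: 1836+0+15·4·6=2196 → min 2196.
Optimal order: ((A_1 (A_2 (A_3 A_4))) A_5) with cost 2196.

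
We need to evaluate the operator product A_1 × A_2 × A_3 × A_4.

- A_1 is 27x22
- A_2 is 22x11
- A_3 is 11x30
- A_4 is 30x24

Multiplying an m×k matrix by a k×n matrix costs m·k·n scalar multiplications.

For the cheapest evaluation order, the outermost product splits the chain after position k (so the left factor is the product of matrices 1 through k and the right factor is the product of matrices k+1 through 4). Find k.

2

Adjacent pairs: A_1A_2 = 27·22·11 = 6534; A_2A_3 = 22·11·30 = 7260; A_3A_4 = 11·30·24 = 7920.
Length 3: A_1..A_3: k=1: 0+7260+27·22·30=25080; k=2: 6534+0+27·11·30=15444 → min 15444 | A_2..A_4: k=2: 0+7920+22·11·24=13728; k=3: 7260+0+22·30·24=23100 → min 13728.
Top-level splits: k=1: (A_1..A_1)·(A_2..A_4) → 0+13728+27·22·24 = 27984; k=2: (A_1..A_2)·(A_3..A_4) → 6534+7920+27·11·24 = 21582; k=3: (A_1..A_3)·(A_4..A_4) → 15444+0+27·30·24 = 34884.
Best split is after A_2, i.e. k = 2.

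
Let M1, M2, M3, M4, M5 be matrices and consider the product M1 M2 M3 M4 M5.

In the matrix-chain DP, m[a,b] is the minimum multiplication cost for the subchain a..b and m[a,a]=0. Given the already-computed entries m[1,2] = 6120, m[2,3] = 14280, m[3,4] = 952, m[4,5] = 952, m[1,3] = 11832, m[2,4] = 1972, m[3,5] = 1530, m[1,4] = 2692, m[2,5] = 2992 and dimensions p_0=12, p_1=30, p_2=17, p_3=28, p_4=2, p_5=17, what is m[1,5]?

3100

m[1,5] = min over k∈[1,4] of m[1,k]+m[k+1,5]+p_{0}·p_k·p_{5}.
k=1: 0 + 2992 + 12·30·17 = 9112; k=2: 6120 + 1530 + 12·17·17 = 11118; k=3: 11832 + 952 + 12·28·17 = 18496; k=4: 2692 + 0 + 12·2·17 = 3100.
Minimum: 3100 at k=4.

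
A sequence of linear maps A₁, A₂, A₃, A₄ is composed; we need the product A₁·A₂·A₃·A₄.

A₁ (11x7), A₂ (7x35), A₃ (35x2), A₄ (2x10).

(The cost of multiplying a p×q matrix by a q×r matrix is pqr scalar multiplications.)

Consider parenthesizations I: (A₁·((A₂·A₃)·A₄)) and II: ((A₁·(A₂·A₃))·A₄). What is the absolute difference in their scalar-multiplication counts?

Order I = (A₁·((A₂·A₃)·A₄)): (A₂·A₃): 7×35 by 35×2 → 7×2, cost 7·35·2 = 490; ((A₂·A₃)·A₄): 7×2 by 2×10 → 7×10, cost 7·2·10 = 140; cumulative 630; (A₁·((A₂·A₃)·A₄)): 11×7 by 7×10 → 11×10, cost 11·7·10 = 770; cumulative 1400. Total 1400.
Order II = ((A₁·(A₂·A₃))·A₄): (A₂·A₃): 7×35 by 35×2 → 7×2, cost 7·35·2 = 490; (A₁·(A₂·A₃)): 11×7 by 7×2 → 11×2, cost 11·7·2 = 154; cumulative 644; ((A₁·(A₂·A₃))·A₄): 11×2 by 2×10 → 11×10, cost 11·2·10 = 220; cumulative 864. Total 864.
Difference: |1400 − 864| = 536.

536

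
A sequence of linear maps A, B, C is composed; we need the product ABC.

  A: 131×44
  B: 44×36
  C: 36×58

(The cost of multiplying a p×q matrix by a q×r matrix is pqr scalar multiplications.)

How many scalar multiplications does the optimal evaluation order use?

426184

Order (A(BC)): (BC): 44×36 by 36×58 → 44×58, cost 44·36·58 = 91872; (A(BC)): 131×44 by 44×58 → 131×58, cost 131·44·58 = 334312; cumulative 426184. Total 426184.
Order ((AB)C): (AB): 131×44 by 44×36 → 131×36, cost 131·44·36 = 207504; ((AB)C): 131×36 by 36×58 → 131×58, cost 131·36·58 = 273528; cumulative 481032. Total 481032.
Minimum: 426184.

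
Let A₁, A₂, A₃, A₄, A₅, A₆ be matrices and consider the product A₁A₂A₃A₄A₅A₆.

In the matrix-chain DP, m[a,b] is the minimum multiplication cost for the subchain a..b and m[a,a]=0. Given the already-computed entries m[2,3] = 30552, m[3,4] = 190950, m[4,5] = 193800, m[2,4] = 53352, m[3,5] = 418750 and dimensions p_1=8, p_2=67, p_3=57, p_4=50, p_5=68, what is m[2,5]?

m[2,5] = min over k∈[2,4] of m[2,k]+m[k+1,5]+p_{1}·p_k·p_{5}.
k=2: 0 + 418750 + 8·67·68 = 455198; k=3: 30552 + 193800 + 8·57·68 = 255360; k=4: 53352 + 0 + 8·50·68 = 80552.
Minimum: 80552 at k=4.

80552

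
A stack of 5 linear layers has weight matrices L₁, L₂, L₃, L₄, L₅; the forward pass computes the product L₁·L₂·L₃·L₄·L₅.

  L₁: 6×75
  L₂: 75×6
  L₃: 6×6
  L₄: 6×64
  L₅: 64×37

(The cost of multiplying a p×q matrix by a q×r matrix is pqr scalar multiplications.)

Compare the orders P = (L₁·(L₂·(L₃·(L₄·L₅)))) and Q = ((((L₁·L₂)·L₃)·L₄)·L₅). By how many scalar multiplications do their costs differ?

Order P = (L₁·(L₂·(L₃·(L₄·L₅)))): (L₄·L₅): 6×64 by 64×37 → 6×37, cost 6·64·37 = 14208; (L₃·(L₄·L₅)): 6×6 by 6×37 → 6×37, cost 6·6·37 = 1332; cumulative 15540; (L₂·(L₃·(L₄·L₅))): 75×6 by 6×37 → 75×37, cost 75·6·37 = 16650; cumulative 32190; (L₁·(L₂·(L₃·(L₄·L₅)))): 6×75 by 75×37 → 6×37, cost 6·75·37 = 16650; cumulative 48840. Total 48840.
Order Q = ((((L₁·L₂)·L₃)·L₄)·L₅): (L₁·L₂): 6×75 by 75×6 → 6×6, cost 6·75·6 = 2700; ((L₁·L₂)·L₃): 6×6 by 6×6 → 6×6, cost 6·6·6 = 216; cumulative 2916; (((L₁·L₂)·L₃)·L₄): 6×6 by 6×64 → 6×64, cost 6·6·64 = 2304; cumulative 5220; ((((L₁·L₂)·L₃)·L₄)·L₅): 6×64 by 64×37 → 6×37, cost 6·64·37 = 14208; cumulative 19428. Total 19428.
Difference: |48840 − 19428| = 29412.

29412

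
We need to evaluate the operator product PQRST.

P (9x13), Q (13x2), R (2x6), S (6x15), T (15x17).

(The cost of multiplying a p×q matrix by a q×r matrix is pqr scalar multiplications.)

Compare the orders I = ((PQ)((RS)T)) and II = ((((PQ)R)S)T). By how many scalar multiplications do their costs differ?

Order I = ((PQ)((RS)T)): (PQ): 9×13 by 13×2 → 9×2, cost 9·13·2 = 234; (RS): 2×6 by 6×15 → 2×15, cost 2·6·15 = 180; ((RS)T): 2×15 by 15×17 → 2×17, cost 2·15·17 = 510; cumulative 690; ((PQ)((RS)T)): 9×2 by 2×17 → 9×17, cost 9·2·17 = 306; cumulative 1230. Total 1230.
Order II = ((((PQ)R)S)T): (PQ): 9×13 by 13×2 → 9×2, cost 9·13·2 = 234; ((PQ)R): 9×2 by 2×6 → 9×6, cost 9·2·6 = 108; cumulative 342; (((PQ)R)S): 9×6 by 6×15 → 9×15, cost 9·6·15 = 810; cumulative 1152; ((((PQ)R)S)T): 9×15 by 15×17 → 9×17, cost 9·15·17 = 2295; cumulative 3447. Total 3447.
Difference: |1230 − 3447| = 2217.

2217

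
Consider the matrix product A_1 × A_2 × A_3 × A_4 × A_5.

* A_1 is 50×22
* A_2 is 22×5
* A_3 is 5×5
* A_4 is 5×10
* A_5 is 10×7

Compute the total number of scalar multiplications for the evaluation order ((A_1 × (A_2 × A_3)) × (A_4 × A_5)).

8150

(A_2 × A_3): 22×5 by 5×5 → 22×5, cost 22·5·5 = 550
(A_1 × (A_2 × A_3)): 50×22 by 22×5 → 50×5, cost 50·22·5 = 5500; cumulative 6050
(A_4 × A_5): 5×10 by 10×7 → 5×7, cost 5·10·7 = 350
((A_1 × (A_2 × A_3)) × (A_4 × A_5)): 50×5 by 5×7 → 50×7, cost 50·5·7 = 1750; cumulative 8150
Total: 8150 scalar multiplications.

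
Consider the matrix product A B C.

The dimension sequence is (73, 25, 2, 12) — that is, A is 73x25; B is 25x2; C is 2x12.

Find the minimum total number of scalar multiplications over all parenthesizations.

Order (A (B C)): (B C): 25×2 by 2×12 → 25×12, cost 25·2·12 = 600; (A (B C)): 73×25 by 25×12 → 73×12, cost 73·25·12 = 21900; cumulative 22500. Total 22500.
Order ((A B) C): (A B): 73×25 by 25×2 → 73×2, cost 73·25·2 = 3650; ((A B) C): 73×2 by 2×12 → 73×12, cost 73·2·12 = 1752; cumulative 5402. Total 5402.
Minimum: 5402.

5402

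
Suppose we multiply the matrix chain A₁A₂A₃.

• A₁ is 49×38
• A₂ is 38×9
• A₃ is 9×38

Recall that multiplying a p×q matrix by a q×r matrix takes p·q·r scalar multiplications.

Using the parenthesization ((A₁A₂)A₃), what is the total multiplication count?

33516

(A₁A₂): 49×38 by 38×9 → 49×9, cost 49·38·9 = 16758
((A₁A₂)A₃): 49×9 by 9×38 → 49×38, cost 49·9·38 = 16758; cumulative 33516
Total: 33516 scalar multiplications.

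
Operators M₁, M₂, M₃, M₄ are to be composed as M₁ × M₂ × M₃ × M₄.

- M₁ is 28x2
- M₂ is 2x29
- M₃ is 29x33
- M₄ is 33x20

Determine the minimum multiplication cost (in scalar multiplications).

4354

Adjacent pairs: M₁M₂ = 28·2·29 = 1624; M₂M₃ = 2·29·33 = 1914; M₃M₄ = 29·33·20 = 19140.
Length 3: M₁..M₃: k=1: 0+1914+28·2·33=3762; k=2: 1624+0+28·29·33=28420 → min 3762 | M₂..M₄: k=2: 0+19140+2·29·20=20300; k=3: 1914+0+2·33·20=3234 → min 3234.
Length 4: M₁..M₄: k=1: 0+3234+28·2·20=4354; k=2: 1624+19140+28·29·20=37004; k=3: 3762+0+28·33·20=22242 → min 4354.
Optimal order: (M₁ × ((M₂ × M₃) × M₄)) with cost 4354.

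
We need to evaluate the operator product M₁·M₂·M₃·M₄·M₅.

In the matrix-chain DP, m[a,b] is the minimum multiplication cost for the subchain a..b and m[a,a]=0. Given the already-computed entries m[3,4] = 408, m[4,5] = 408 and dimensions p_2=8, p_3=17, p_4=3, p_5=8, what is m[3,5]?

600

m[3,5] = min over k∈[3,4] of m[3,k]+m[k+1,5]+p_{2}·p_k·p_{5}.
k=3: 0 + 408 + 8·17·8 = 1496; k=4: 408 + 0 + 8·3·8 = 600.
Minimum: 600 at k=4.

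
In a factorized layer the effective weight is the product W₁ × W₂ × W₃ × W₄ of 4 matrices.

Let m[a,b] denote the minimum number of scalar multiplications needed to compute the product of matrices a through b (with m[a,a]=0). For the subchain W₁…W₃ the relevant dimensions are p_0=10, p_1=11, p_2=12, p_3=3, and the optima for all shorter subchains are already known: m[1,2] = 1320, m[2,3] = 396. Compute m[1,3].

726

m[1,3] = min over k∈[1,2] of m[1,k]+m[k+1,3]+p_{0}·p_k·p_{3}.
k=1: 0 + 396 + 10·11·3 = 726; k=2: 1320 + 0 + 10·12·3 = 1680.
Minimum: 726 at k=1.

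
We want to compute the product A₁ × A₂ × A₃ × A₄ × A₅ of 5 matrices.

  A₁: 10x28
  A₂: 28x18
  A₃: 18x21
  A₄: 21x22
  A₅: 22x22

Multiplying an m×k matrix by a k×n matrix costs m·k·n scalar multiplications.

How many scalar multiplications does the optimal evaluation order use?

Adjacent pairs: A₁A₂ = 10·28·18 = 5040; A₂A₃ = 28·18·21 = 10584; A₃A₄ = 18·21·22 = 8316; A₄A₅ = 21·22·22 = 10164.
Length 3: A₁..A₃: k=1: 0+10584+10·28·21=16464; k=2: 5040+0+10·18·21=8820 → min 8820 | A₂..A₄: k=2: 0+8316+28·18·22=19404; k=3: 10584+0+28·21·22=23520 → min 19404 | A₃..A₅: k=3: 0+10164+18·21·22=18480; k=4: 8316+0+18·22·22=17028 → min 17028.
Length 4: A₁..A₄: k=1: 0+19404+10·28·22=25564; k=2: 5040+8316+10·18·22=17316; k=3: 8820+0+10·21·22=13440 → min 13440 | A₂..A₅: k=2: 0+17028+28·18·22=28116; k=3: 10584+10164+28·21·22=33684; k=4: 19404+0+28·22·22=32956 → min 28116.
Length 5: A₁..A₅: k=1: 0+28116+10·28·22=34276; k=2: 5040+17028+10·18·22=26028; k=3: 8820+10164+10·21·22=23604; k=4: 13440+0+10·22·22=18280 → min 18280.
Optimal order: ((((A₁ × A₂) × A₃) × A₄) × A₅) with cost 18280.

18280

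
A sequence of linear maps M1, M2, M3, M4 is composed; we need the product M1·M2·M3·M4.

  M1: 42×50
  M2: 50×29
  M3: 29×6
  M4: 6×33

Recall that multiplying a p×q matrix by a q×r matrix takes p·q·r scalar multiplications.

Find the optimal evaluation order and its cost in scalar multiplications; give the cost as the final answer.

29616

Adjacent pairs: M1M2 = 42·50·29 = 60900; M2M3 = 50·29·6 = 8700; M3M4 = 29·6·33 = 5742.
Length 3: M1..M3: k=1: 0+8700+42·50·6=21300; k=2: 60900+0+42·29·6=68208 → min 21300 | M2..M4: k=2: 0+5742+50·29·33=53592; k=3: 8700+0+50·6·33=18600 → min 18600.
Length 4: M1..M4: k=1: 0+18600+42·50·33=87900; k=2: 60900+5742+42·29·33=106836; k=3: 21300+0+42·6·33=29616 → min 29616.
Optimal parenthesization: ((M1·(M2·M3))·M4) with cost 29616.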